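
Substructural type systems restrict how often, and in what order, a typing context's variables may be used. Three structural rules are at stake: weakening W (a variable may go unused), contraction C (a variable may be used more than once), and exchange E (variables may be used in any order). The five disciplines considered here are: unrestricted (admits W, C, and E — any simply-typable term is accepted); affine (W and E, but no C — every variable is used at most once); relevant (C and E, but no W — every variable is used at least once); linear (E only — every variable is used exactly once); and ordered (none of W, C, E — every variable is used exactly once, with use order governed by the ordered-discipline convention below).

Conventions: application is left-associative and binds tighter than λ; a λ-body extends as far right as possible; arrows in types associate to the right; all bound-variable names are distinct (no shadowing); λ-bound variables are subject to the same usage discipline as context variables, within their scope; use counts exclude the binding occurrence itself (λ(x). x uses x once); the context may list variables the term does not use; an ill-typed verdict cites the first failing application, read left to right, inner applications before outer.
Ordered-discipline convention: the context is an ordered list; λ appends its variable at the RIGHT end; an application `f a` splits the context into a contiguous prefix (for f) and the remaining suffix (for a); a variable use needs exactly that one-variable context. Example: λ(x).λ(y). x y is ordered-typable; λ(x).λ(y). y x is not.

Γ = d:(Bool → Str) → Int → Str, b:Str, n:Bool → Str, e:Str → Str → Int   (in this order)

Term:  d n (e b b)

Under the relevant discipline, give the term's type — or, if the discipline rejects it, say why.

term : Str
variable uses: d: 1; b: 2; n: 1; e: 1
use order (left to right): d, n, e, b, b
typing: the term checks, with type Str
all disciplines: ordered ✗; linear ✗; affine ✗; relevant ✓; unrestricted ✓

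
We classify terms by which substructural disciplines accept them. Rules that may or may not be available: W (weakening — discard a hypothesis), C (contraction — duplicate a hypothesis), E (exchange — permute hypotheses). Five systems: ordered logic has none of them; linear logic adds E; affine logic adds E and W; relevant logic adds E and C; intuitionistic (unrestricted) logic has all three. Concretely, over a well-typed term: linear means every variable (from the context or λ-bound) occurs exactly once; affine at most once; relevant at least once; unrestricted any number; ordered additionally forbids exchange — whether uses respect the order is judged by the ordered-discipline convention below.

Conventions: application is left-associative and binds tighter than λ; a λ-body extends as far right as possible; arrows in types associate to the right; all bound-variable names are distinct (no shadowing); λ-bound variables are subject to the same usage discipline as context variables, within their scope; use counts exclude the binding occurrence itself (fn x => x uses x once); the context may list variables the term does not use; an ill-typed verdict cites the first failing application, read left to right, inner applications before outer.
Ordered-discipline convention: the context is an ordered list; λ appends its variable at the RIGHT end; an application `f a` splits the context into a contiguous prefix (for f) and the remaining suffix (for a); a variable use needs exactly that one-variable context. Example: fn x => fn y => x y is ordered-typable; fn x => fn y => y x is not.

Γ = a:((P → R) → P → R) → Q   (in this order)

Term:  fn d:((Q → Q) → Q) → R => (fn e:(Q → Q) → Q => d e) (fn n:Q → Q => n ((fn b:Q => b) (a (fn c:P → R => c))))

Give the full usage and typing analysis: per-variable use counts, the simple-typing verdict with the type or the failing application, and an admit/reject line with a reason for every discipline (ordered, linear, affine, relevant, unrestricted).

counts: a ×1; d [bound] ×1; e [bound] ×1; n [bound] ×1; b [bound] ×1; c [bound] ×1
use order (left to right): d, e, n, b, a, c
typing: well-typed at (((Q → Q) → Q) → R) → R
ordered: ✗, use order d, e, n, b, a, c needs exchange
linear: ✓, a, d, e, n, b, c: one use apiece
affine: ✓, a, d, e, n, b, c: no repeats, contraction unneeded
relevant: ✓, none of a, d, e, n, b, c goes unused
unrestricted: ✓, typability at (((Q → Q) → Q) → R) → R is all that's needed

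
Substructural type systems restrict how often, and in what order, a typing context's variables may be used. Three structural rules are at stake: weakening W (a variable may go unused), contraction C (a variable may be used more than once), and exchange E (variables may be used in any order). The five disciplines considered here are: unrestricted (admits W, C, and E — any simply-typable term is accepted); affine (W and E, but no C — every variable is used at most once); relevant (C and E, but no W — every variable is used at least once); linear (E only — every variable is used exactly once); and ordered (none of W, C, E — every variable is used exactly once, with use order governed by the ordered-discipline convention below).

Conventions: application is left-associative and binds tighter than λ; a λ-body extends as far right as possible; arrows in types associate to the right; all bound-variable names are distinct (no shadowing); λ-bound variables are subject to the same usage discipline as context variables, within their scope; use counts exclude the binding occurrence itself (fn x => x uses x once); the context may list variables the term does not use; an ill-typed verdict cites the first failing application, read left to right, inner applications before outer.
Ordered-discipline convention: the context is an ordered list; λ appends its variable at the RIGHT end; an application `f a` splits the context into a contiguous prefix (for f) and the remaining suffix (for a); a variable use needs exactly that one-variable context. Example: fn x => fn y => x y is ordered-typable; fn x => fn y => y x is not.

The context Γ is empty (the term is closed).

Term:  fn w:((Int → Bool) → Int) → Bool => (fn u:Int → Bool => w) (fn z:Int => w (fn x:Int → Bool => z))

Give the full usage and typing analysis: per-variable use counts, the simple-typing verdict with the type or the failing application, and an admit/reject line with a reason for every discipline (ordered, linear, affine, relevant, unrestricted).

variable uses: w (λ-bound)=2; u (λ-bound)=0; z (λ-bound)=1; x (λ-bound)=0
uses in reading order: w, w, z
typing: well-typed — term : (((Int → Bool) → Int) → Bool) → ((Int → Bool) → Int) → Bool
ordered ✗ (uses contraction: w ×2; u, x left unused)
linear ✗ (uses contraction: w ×2; u, x left unused)
affine ✗ (uses contraction: w ×2)
relevant ✗ (u, x left unused)
unrestricted ✓ (well-typed at (((Int → Bool) → Int) → Bool) → ((Int → Bool) → Int) → Bool; no restrictions here)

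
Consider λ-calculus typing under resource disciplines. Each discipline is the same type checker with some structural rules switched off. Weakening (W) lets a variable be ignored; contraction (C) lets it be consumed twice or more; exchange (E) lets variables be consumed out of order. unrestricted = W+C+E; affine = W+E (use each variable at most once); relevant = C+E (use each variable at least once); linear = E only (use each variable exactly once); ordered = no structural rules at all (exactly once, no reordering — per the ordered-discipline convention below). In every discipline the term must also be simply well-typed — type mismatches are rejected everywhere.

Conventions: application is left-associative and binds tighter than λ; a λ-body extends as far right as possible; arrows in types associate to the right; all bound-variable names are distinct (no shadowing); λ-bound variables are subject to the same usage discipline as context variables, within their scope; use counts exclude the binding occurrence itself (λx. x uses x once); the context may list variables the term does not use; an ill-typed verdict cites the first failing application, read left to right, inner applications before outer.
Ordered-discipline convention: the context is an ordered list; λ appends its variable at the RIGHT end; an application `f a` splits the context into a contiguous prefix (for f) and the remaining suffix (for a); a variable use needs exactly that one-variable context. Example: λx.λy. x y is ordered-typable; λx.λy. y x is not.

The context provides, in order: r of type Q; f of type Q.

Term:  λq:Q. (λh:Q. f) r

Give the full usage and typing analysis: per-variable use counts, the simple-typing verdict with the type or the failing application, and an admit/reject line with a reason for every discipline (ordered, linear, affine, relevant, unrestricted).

counts: r: 1, f: 1, q (bound): 0, h (bound): 0
uses in reading order: f, r
typing: ✓ — Q -> Q
ordered ✗ (unused: q, h — weakening required)
linear ✗ (unused: q, h — weakening required)
affine ✓ (no duplicate uses among r, f, q, h)
relevant ✗ (unused: q, h — weakening required)
unrestricted ✓ (typability at Q -> Q is all that's needed)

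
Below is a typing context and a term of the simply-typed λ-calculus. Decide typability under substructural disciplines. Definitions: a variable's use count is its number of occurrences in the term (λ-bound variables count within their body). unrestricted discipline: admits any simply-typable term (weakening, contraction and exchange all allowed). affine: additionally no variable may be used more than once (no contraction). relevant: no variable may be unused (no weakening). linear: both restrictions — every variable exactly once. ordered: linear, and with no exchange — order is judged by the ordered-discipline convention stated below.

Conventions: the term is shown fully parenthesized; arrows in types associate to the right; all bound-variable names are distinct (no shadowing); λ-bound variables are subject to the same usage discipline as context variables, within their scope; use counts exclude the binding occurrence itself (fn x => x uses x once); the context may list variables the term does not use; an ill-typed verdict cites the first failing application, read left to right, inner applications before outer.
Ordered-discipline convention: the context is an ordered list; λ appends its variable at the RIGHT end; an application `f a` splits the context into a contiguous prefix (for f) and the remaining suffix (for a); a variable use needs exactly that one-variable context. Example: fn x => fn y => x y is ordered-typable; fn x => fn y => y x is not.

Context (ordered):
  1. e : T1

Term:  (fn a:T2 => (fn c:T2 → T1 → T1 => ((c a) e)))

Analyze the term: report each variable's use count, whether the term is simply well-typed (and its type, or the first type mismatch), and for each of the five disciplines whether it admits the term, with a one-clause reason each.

usage: e=1; a (λ-bound)=1; c (λ-bound)=1
left-to-right use order: c, a, e
typing: ✓ — T2 → (T2 → T1 → T1) → T1
ordered ✗ (use order c, a, e needs exchange)
linear ✓ (exactly-once usage across e, a, c)
affine ✓ (e, a, c: no repeats, contraction unneeded)
relevant ✓ (at least one use each (e, a, c))
unrestricted ✓ (typability at T2 → (T2 → T1 → T1) → T1 is all that's needed)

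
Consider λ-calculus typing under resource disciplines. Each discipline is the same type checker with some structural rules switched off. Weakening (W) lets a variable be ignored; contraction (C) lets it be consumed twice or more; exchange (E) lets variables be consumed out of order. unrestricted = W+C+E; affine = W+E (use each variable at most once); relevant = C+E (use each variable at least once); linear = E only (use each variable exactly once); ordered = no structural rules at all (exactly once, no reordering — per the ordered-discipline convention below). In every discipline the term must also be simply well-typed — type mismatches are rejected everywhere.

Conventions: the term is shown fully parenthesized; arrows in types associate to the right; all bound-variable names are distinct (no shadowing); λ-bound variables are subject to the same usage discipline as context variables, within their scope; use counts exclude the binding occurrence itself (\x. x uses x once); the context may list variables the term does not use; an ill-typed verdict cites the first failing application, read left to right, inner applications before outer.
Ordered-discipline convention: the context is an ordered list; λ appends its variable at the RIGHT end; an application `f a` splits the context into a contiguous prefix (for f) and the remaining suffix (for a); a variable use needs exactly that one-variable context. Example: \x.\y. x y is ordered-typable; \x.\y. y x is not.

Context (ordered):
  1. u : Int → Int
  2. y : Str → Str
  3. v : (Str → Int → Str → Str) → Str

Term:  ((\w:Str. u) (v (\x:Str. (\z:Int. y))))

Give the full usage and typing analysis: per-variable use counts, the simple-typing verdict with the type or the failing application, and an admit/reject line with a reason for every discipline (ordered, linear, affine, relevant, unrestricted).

use counts: u=1, y=1, v=1, w (λ-bound)=0, x (λ-bound)=0, z (λ-bound)=0
left-to-right use order: u, v, y
typing: ✓ — Int → Int
ordered: ✗ — w, x, z left unused
linear: ✗ — w, x, z left unused
affine: ✓ — at most one use each (u, y, v, w, x, z)
relevant: ✗ — w, x, z left unused
unrestricted: ✓ — type-checks (Int → Int) and nothing is barred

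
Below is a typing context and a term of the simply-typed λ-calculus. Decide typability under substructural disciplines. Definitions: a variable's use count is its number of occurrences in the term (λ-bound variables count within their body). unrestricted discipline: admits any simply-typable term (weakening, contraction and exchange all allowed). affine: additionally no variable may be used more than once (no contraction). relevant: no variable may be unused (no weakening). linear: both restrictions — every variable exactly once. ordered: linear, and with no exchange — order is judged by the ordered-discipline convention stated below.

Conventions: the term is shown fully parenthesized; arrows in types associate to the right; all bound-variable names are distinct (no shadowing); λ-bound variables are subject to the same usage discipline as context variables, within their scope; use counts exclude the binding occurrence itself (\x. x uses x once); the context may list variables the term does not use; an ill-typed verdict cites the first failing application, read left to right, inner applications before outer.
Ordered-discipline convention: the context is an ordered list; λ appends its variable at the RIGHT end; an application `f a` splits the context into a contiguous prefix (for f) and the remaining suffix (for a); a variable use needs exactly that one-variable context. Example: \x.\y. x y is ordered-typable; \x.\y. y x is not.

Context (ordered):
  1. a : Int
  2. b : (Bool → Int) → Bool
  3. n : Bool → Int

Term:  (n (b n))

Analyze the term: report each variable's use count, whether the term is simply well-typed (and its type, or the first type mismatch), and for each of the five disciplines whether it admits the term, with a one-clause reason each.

variable uses: a=0, b=1, n=2
uses in reading order: n, b, n
typing: the term checks, with type Int
ordered: ✗, needs contraction — n ×2; a left unused
linear: ✗, needs contraction — n ×2; a left unused
affine: ✗, needs contraction — n ×2
relevant: ✗, a left unused
unrestricted: ✓, typability at Int is all that's needed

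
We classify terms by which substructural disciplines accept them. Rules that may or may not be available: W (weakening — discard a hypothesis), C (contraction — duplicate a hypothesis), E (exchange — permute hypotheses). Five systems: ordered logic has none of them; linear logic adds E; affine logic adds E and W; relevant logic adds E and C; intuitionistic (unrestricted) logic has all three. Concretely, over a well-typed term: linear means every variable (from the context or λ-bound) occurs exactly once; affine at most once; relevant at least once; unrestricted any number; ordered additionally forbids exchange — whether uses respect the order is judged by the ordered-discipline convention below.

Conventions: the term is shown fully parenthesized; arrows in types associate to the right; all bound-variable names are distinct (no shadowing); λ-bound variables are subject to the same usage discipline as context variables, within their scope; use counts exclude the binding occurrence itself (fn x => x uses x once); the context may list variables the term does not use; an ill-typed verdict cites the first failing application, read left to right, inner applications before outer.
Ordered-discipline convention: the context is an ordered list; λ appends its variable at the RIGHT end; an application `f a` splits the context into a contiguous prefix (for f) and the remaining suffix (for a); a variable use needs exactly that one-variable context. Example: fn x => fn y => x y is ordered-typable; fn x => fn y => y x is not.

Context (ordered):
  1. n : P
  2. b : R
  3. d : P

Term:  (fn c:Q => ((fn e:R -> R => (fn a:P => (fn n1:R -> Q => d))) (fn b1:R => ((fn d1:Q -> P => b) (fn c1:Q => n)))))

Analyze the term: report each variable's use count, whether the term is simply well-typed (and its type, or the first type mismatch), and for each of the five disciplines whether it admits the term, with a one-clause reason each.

counts: n: 1×, b: 1×, d: 1×, c (bound): 0×, e (bound): 0×, a (bound): 0×, n1 (bound): 0×, b1 (bound): 0×, d1 (bound): 0×, c1 (bound): 0×
use order (left to right): d, b, n
typing: well-typed — term : Q -> P -> (R -> Q) -> P
ordered: ✗ — c, e, a, n1, b1, d1, c1 never used (weakening)
linear: ✗ — c, e, a, n1, b1, d1, c1 never used (weakening)
affine: ✓ — n, b, d, c, e, a, n1, b1, d1, c1: no repeats, contraction unneeded
relevant: ✗ — c, e, a, n1, b1, d1, c1 never used (weakening)
unrestricted: ✓ — simply typable at Q -> P -> (R -> Q) -> P; W, C, E all held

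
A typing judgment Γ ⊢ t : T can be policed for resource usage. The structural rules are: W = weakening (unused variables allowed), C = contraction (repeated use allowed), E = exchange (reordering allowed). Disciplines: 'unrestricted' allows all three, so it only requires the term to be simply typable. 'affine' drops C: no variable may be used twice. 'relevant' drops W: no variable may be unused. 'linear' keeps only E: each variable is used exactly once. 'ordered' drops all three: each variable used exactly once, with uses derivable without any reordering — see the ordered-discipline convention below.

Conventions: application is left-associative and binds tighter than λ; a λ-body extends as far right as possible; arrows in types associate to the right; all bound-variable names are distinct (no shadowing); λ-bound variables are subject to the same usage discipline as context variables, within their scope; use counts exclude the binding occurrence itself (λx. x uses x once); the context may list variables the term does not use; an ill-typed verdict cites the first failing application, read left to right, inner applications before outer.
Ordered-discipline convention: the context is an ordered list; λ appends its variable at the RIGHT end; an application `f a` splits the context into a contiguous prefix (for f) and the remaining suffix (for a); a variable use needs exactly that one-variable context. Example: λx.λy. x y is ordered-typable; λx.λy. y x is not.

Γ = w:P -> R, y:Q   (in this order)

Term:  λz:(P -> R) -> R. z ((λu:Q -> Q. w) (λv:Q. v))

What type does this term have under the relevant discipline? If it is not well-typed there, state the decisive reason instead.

not well-typed under relevant — needs weakening: y, u unused
usage: w ×1, y ×0, z (bound) ×1, u (bound) ×0, v (bound) ×1
left-to-right use order: z, w, v
typing: the term checks, with type ((P -> R) -> R) -> R
per-discipline verdicts: ordered ✗ · linear ✗ · affine ✓ · relevant ✗ · unrestricted ✓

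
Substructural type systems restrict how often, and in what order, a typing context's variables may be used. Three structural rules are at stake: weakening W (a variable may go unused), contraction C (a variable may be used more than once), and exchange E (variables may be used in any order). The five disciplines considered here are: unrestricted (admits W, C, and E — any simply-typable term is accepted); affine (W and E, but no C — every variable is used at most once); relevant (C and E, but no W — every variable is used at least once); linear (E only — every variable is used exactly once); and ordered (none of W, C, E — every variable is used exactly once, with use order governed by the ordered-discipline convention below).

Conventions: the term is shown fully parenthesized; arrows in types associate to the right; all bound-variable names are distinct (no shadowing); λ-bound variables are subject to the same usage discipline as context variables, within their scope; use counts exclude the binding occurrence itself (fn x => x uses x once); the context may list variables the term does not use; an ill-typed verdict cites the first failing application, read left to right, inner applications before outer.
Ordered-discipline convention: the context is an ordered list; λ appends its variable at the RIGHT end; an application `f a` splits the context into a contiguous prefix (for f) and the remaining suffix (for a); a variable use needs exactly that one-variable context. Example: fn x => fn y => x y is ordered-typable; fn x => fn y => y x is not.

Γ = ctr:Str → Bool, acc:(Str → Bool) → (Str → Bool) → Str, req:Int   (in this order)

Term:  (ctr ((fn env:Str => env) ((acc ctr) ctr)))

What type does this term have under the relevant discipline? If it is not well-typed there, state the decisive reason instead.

not well-typed under relevant — req left unused
variable uses: ctr=3, acc=1, req=0, env (λ-bound)=1
order of uses: ctr, env, acc, ctr, ctr
typing: well-typed — term : Bool
per-discipline verdicts: ordered ✗ | linear ✗ | affine ✗ | relevant ✗ | unrestricted ✓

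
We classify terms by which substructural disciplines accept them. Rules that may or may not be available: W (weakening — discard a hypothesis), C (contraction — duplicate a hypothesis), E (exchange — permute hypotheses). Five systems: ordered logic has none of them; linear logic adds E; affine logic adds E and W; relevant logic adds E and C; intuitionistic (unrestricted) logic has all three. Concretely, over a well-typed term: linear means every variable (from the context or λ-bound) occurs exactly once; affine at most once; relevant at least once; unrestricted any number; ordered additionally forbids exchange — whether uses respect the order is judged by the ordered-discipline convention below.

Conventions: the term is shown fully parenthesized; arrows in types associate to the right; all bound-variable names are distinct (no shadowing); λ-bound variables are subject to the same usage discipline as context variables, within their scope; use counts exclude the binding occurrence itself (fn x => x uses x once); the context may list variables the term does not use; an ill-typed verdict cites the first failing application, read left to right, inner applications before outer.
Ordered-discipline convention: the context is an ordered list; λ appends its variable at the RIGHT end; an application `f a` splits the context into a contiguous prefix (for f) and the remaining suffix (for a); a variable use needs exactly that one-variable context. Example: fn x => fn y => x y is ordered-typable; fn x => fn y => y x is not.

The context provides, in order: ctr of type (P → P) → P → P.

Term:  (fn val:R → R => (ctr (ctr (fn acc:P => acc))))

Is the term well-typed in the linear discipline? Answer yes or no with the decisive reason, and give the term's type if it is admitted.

no — repeated use of ctr ×2; val never used (weakening)
counts: ctr: 2×; val (bound): 0×; acc (bound): 1×
order of uses: ctr, ctr, acc
typing: ✓ — (R → R) → P → P
across the five disciplines: ordered ✗, linear ✗, affine ✗, relevant ✗, unrestricted ✓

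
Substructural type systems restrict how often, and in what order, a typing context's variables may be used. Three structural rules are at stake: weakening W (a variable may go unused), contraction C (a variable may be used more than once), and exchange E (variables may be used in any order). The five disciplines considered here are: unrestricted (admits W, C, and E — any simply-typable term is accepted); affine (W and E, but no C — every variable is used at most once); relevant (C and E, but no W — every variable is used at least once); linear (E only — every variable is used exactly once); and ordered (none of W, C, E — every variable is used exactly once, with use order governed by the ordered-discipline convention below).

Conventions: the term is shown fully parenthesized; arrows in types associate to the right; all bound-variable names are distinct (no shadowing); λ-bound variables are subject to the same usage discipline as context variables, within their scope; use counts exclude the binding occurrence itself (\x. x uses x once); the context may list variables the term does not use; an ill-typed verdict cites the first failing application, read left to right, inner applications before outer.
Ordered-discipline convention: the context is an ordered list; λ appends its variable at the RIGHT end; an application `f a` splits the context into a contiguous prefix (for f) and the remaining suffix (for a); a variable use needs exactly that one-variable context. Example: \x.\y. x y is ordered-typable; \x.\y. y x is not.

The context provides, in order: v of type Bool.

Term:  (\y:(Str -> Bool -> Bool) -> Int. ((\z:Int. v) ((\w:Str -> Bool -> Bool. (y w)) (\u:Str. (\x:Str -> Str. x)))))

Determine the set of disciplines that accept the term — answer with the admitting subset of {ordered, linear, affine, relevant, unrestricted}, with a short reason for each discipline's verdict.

admitted in: none
use counts: v: 1; y [bound]: 1; z [bound]: 0; w [bound]: 1; u [bound]: 0; x [bound]: 1
uses in reading order: v, y, w, x
typing: ill-typed: argument of type Str -> (Str -> Str) -> Str -> Str where Str -> Bool -> Bool is required
ordered: ✗ — the type mismatch rejects it
linear: ✗ — not simply typable
affine: ✗ — fails simple typing
relevant: ✗ — a type mismatch blocks all five
unrestricted: ✗ — the type mismatch rejects it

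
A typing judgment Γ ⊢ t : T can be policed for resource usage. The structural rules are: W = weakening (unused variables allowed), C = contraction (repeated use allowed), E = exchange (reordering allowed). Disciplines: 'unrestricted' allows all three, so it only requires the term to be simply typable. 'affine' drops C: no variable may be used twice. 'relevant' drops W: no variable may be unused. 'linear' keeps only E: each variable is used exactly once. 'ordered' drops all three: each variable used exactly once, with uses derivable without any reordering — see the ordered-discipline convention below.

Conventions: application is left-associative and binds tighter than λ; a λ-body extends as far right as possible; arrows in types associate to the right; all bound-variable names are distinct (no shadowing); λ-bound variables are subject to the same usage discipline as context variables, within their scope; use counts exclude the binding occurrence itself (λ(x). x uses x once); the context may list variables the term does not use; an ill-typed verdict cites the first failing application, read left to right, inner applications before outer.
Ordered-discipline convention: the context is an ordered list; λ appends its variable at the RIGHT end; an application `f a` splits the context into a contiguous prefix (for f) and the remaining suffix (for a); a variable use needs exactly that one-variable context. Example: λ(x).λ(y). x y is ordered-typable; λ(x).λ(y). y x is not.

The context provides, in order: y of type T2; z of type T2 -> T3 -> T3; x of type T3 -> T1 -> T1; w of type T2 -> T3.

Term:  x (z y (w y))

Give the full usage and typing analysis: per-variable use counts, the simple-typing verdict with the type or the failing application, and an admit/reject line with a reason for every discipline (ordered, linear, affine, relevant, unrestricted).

counts: y ×2; z ×1; x ×1; w ×1
use order (left to right): x, z, y, w, y
typing: ✓ — T1 -> T1
ordered: ✗ — uses contraction: y ×2
linear: ✗ — uses contraction: y ×2
affine: ✗ — uses contraction: y ×2
relevant: ✓ — y, z, x, w: all used, weakening unneeded
unrestricted: ✓ — simply typable at T1 -> T1; W, C, E all held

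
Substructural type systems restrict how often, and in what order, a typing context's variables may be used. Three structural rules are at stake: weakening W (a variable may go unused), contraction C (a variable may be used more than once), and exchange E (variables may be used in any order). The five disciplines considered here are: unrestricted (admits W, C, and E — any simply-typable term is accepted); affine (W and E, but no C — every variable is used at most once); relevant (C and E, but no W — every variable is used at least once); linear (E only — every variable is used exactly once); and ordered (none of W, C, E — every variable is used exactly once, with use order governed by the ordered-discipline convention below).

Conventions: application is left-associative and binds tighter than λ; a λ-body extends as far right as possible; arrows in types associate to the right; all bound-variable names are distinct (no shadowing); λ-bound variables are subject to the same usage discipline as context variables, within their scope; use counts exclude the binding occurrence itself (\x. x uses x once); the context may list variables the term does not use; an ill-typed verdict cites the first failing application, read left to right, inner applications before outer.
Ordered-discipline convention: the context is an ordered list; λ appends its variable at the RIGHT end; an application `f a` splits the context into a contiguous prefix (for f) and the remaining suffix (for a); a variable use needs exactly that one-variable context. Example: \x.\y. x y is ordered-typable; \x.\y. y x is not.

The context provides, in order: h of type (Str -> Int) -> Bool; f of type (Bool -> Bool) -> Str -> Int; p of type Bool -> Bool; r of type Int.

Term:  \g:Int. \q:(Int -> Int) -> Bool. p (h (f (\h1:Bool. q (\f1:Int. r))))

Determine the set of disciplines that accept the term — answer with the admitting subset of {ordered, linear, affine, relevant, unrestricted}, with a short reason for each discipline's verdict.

admitted in: affine, unrestricted
usage: h: 1×, f: 1×, p: 1×, r: 1×, g (λ-bound): 0×, q (λ-bound): 1×, h1 (λ-bound): 0×, f1 (λ-bound): 0×
left-to-right use order: p, h, f, q, r
typing: well-typed at Int -> ((Int -> Int) -> Bool) -> Bool
ordered: ✗ — g, h1, f1 never used (weakening)
linear: ✗ — g, h1, f1 never used (weakening)
affine: ✓ — none of h, f, p, r, g, q, h1, f1 used more than once
relevant: ✗ — g, h1, f1 never used (weakening)
unrestricted: ✓ — typability at Int -> ((Int -> Int) -> Bool) -> Bool is all that's needed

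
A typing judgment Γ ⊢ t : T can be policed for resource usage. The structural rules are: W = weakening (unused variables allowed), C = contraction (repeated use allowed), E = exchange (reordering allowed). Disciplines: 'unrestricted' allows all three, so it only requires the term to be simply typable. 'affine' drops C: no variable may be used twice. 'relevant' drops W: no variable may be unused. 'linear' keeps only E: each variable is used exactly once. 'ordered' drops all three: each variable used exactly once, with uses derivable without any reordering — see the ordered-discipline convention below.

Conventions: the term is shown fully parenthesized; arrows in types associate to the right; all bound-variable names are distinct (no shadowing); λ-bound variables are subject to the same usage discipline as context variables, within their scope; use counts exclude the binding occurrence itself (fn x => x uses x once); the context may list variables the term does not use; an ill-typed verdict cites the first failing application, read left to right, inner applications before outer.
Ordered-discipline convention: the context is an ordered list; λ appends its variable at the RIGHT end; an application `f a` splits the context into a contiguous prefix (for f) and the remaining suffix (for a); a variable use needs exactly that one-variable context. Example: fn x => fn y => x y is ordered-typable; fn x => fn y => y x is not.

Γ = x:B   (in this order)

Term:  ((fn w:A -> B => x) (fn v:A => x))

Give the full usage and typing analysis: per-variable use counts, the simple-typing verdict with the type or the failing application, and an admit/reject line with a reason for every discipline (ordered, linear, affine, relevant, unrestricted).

variable uses: x: 2; w (λ-bound): 0; v (λ-bound): 0
uses in reading order: x, x
typing: well-typed at B
ordered ✗ (uses contraction: x ×2; unused: w, v — weakening required)
linear ✗ (uses contraction: x ×2; unused: w, v — weakening required)
affine ✗ (uses contraction: x ×2)
relevant ✗ (unused: w, v — weakening required)
unrestricted ✓ (simply typable at B; W, C, E all held)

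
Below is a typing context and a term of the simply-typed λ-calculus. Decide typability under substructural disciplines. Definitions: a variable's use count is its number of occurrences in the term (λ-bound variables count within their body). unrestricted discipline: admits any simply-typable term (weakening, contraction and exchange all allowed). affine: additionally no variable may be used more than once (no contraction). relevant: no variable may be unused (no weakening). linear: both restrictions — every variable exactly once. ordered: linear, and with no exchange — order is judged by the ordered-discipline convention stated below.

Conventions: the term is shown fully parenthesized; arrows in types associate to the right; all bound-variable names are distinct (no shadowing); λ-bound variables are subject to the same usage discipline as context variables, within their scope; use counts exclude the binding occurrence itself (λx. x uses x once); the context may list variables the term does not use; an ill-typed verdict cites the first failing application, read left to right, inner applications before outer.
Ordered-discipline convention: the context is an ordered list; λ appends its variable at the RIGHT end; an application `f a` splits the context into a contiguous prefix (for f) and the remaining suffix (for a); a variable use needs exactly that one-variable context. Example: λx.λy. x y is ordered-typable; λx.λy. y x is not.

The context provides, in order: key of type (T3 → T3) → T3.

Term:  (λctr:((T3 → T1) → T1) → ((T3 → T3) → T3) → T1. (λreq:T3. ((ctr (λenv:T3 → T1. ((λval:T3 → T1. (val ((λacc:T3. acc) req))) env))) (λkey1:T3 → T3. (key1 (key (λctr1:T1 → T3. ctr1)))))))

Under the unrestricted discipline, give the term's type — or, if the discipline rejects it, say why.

not well-typed under unrestricted — fails simple typing
use counts: key: 1; ctr [bound]: 1; req [bound]: 1; env [bound]: 1; val [bound]: 1; acc [bound]: 1; key1 [bound]: 1; ctr1 [bound]: 1
uses in reading order: ctr, val, acc, req, env, key1, key, ctr1
typing: ill-typed: a function awaiting T3 → T3 gets (T1 → T3) → T1 → T3
summary: ordered ✗ | linear ✗ | affine ✗ | relevant ✗ | unrestricted ✗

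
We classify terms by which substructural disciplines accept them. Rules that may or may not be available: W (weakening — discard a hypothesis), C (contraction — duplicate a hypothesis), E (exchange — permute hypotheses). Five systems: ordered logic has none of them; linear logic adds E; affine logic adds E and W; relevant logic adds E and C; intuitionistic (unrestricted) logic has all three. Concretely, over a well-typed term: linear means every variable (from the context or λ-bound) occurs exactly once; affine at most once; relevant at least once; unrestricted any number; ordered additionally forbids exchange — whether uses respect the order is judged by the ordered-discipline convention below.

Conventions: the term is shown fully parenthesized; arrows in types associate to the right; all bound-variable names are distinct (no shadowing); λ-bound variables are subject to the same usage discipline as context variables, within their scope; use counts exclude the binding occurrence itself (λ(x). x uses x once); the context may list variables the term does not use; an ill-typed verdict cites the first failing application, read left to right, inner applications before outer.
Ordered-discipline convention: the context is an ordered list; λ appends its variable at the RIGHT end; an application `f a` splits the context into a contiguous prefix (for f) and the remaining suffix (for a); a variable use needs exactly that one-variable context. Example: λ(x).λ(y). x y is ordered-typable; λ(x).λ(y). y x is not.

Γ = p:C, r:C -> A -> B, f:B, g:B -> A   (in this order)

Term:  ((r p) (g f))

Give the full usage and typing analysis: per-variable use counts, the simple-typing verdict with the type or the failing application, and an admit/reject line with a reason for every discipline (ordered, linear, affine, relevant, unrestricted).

counts: p: 1, r: 1, f: 1, g: 1
order of uses: r, p, g, f
typing: ✓ — B
ordered: ✗, needs exchange: uses follow r, p, g, f
linear: ✓, single use per variable (p, r, f, g)
affine: ✓, no duplicate uses among p, r, f, g
relevant: ✓, p, r, f, g: all used, weakening unneeded
unrestricted: ✓, type-checks (B) and nothing is barred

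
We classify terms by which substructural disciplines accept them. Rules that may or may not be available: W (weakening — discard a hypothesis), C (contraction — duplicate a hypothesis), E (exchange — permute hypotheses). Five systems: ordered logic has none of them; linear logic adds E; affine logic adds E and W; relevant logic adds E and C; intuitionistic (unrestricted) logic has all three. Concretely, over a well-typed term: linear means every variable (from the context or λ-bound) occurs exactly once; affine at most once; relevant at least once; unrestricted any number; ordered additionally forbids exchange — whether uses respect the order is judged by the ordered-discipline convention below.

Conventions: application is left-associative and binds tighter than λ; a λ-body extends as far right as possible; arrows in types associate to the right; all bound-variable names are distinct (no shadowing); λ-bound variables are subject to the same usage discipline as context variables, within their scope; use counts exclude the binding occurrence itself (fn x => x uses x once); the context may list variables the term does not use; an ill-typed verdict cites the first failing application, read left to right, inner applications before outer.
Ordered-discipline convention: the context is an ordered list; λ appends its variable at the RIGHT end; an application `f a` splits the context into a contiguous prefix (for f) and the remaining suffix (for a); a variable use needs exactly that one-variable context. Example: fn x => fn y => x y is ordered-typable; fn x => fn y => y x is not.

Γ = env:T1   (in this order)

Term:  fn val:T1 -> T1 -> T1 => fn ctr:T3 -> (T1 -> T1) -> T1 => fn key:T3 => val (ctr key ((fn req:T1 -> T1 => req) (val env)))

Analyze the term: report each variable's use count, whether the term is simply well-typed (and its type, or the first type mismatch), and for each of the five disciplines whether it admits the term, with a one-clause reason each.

counts: env: 1×, val [bound]: 2×, ctr [bound]: 1×, key [bound]: 1×, req [bound]: 1×
use order (left to right): val, ctr, key, req, val, env
typing: well-typed at (T1 -> T1 -> T1) -> (T3 -> (T1 -> T1) -> T1) -> T3 -> T1 -> T1
ordered: ✗ — uses contraction: val ×2
linear: ✗ — uses contraction: val ×2
affine: ✗ — uses contraction: val ×2
relevant: ✓ — none of env, val, ctr, key, req goes unused
unrestricted: ✓ — typability at (T1 -> T1 -> T1) -> (T3 -> (T1 -> T1) -> T1) -> T3 -> T1 -> T1 is all that's needed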